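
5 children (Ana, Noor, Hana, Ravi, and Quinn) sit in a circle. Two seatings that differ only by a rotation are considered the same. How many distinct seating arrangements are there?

Around a circle, 5 distinct people have 5!/5 = (4)! = 24 rotationally distinct seatings.

24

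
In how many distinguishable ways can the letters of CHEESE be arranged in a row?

120

CHEESE has 6 letters with E appearing 3 times.
So there are 6! / (3!) = 120 distinguishable arrangements.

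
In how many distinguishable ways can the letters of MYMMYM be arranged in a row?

MYMMYM has 6 letters with M appearing 4 times and Y appearing twice.
So there are 6! / (4!·2!) = 15 distinguishable arrangements.

15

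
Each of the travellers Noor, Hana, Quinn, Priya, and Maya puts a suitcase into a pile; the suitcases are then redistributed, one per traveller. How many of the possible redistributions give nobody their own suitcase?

44

Count assignments avoiding every fixed point. For any j of the 5 travellers fixed to their own suitcase, the other 5−j can be arranged in (5−j)! ways.
By inclusion–exclusion this is Σ_{j=0}^{5} (−1)^j C(5,j)·(5−j)!.
Computing: 120 − 120 + 60 − 20 + 5 − 1 = 44.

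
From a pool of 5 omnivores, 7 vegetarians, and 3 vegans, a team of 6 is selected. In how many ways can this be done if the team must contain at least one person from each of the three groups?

Total 6-person selections from all 15: C(15,6) = 5005.
Subtract selections that omit an entire group: no omnivores → C(10,6) = 210; no vegetarians → C(8,6) = 28; no vegans → C(12,6) = 924.
Add back selections omitting two groups (i.e. drawn from a single group): C(5,6) + C(7,6) + C(3,6) = 7.
By inclusion–exclusion: 5005 − 1162 + 7 = 3850.

3850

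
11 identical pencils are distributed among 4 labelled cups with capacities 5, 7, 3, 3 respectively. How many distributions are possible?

Ignoring the caps, the number of non-negative solutions to x_1+…+x_4 = 11 is C(14,3) = 364.
Subtract solutions that violate a single cap (substitute x_i' = x_i − (cap_i+1)): x_1 ≥ 6 gives C(8,3) = 56; x_2 ≥ 8 gives C(6,3) = 20; x_3 ≥ 4 gives C(10,3) = 120; x_4 ≥ 4 gives C(10,3) = 120. Together 316.
Add back pairs where two caps are both exceeded: 0 + 4 + 4 + 0 + 0 + 20 = 28.
By inclusion–exclusion the count is 364 − 316 + 28 = 76.

76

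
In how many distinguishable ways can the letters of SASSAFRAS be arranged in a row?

2520

Letter multiplicities in SASSAFRAS: A×3, F×1, R×1, S×4.
So there are 9! / (4!·3!) = 2520 distinguishable arrangements.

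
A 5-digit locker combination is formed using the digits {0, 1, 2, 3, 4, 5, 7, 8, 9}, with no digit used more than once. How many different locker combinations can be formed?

This is a permutation of 5 out of 9: P(9,5) = 9!/4!.
9 × 8 × 7 × 6 × 5 = 15120.

15120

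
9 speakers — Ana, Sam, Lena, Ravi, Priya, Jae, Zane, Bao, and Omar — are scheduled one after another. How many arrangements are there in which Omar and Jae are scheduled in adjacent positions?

Treat {Omar, Jae} as a single unit. There are 8 units to order, and the pair itself can be ordered 2 ways.
So the count is 2·(8)! = 80640.

80640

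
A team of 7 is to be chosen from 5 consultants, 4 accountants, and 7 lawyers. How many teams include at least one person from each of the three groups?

10283

With no constraint there are C(16,7) = 11440 possible selections.
Subtract selections that omit an entire group: no consultants → C(11,7) = 330; no accountants → C(12,7) = 792; no lawyers → C(9,7) = 36.
Add back selections omitting two groups (i.e. drawn from a single group): C(5,7) + C(4,7) + C(7,7) = 1.
By inclusion–exclusion: 11440 − 1158 + 1 = 10283.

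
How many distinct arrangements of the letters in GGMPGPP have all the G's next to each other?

Treat the 3 copies of G as a single block. The multiset to arrange is then {GGG, M, P, P, P}, 5 items in all.
That gives (5)!/(3!) = 20 arrangements.

20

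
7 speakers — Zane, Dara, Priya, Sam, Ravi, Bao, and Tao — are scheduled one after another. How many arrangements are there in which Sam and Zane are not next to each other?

There are 7! = 5040 arrangements in all. If Sam and Zane are adjacent, merging them into one block gives 2·(6)! = 1440 arrangements.
Complementary counting: 5040 − 1440 = 3600.

3600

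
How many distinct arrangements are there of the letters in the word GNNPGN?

60

GNNPGN has 6 letters with G appearing twice and N appearing 3 times.
The number of distinct arrangements is 6!/(3!·2!) = 720/12 = 60.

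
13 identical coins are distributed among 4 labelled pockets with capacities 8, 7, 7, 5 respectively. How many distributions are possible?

293

By stars and bars, unrestricted non-negative solutions to x_1+…+x_4 = 13 number C(13+3,3) = 560.
Subtract solutions that violate a single cap (substitute x_i' = x_i − (cap_i+1)): x_1 ≥ 9 gives C(7,3) = 35; x_2 ≥ 8 gives C(8,3) = 56; x_3 ≥ 8 gives C(8,3) = 56; x_4 ≥ 6 gives C(10,3) = 120. Together 267.
No two caps can be exceeded simultaneously, so the pair terms are all 0.
By inclusion–exclusion the count is 560 − 267 + 0 = 293.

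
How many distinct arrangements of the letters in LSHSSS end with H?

5

Fix H in the last position and arrange the remaining 5 letters.
Those 5 letters have S appearing 4 times, giving (5)!/(4!) = 5.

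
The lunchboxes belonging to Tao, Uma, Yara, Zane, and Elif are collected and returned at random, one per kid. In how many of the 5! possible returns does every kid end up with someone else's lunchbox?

44

This is the derangement count D_5: permutations of 5 items with no fixed point.
By inclusion–exclusion this is Σ_{j=0}^{5} (−1)^j C(5,j)·(5−j)!.
Computing: 120 − 120 + 60 − 20 + 5 − 1 = 44.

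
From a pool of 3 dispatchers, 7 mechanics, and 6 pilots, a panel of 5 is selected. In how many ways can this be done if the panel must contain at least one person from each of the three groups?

With no constraint there are C(16,5) = 4368 possible selections.
Subtract selections that omit an entire group: no dispatchers → C(13,5) = 1287; no mechanics → C(9,5) = 126; no pilots → C(10,5) = 252.
Add back selections omitting two groups (i.e. drawn from a single group): C(3,5) + C(7,5) + C(6,5) = 27.
By inclusion–exclusion: 4368 − 1665 + 27 = 2730.

2730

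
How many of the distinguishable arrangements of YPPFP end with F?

4

With the last slot taken by F, it remains to arrange the other 4 letters (YPPP).
Those 4 letters have P appearing 3 times, giving (4)!/(3!) = 4.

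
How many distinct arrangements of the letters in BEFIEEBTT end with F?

1680

Fix F in the last position and arrange the remaining 8 letters.
Those 8 letters have B appearing twice, E appearing 3 times, and T appearing twice, giving (8)!/(3!·2!·2!) = 1680.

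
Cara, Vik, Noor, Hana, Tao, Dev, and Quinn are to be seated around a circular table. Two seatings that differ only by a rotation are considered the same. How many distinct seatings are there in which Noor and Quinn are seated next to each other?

Glue Noor and Quinn into a block (2 internal orders). Seating 6 units around a circle gives (5)! arrangements.
So 2 × (5)! = 2 × 120 = 240.

240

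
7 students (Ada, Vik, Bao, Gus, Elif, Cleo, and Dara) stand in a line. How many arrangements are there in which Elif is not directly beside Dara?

3600

There are 7! = 5040 arrangements in all. If Elif and Dara are adjacent, merging them into one block gives 2·(6)! = 1440 arrangements.
Complementary counting: 5040 − 1440 = 3600.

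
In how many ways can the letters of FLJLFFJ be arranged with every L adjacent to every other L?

Treat the 2 copies of L as a single block. The multiset to arrange is then {LL, F, F, F, J, J}, 6 items in all.
That gives (6)!/(3!·2!) = 60 arrangements.

60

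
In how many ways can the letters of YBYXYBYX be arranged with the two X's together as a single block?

105

Treat the 2 copies of X as a single block. The multiset to arrange is then {XX, B, B, Y, Y, Y, Y}, 7 items in all.
That gives (7)!/(4!·2!) = 105 arrangements.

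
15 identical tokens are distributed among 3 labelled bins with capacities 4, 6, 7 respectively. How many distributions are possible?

Without the upper bounds there are C(17,2) = 136 ways to split 15 among 3 bins.
Subtract solutions that violate a single cap (substitute x_i' = x_i − (cap_i+1)): x_1 ≥ 5 gives C(12,2) = 66; x_2 ≥ 7 gives C(10,2) = 45; x_3 ≥ 8 gives C(9,2) = 36. Together 147.
Add back pairs where two caps are both exceeded: 10 + 6 + 1 = 17.
By inclusion–exclusion the count is 136 − 147 + 17 = 6.

6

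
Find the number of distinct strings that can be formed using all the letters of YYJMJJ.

60

Letter multiplicities in YYJMJJ: J×3, M×1, Y×2.
Dividing 6! = 720 by 3!·2! = 12 for the repeated letters gives 60.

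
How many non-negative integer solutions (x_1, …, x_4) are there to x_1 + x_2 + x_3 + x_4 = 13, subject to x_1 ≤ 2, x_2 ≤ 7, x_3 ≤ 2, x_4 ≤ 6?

27

Without the upper bounds there are C(16,3) = 560 ways to split 13 among 4 variables.
Subtract solutions that violate a single cap (substitute x_i' = x_i − (cap_i+1)): x_1 ≥ 3 gives C(13,3) = 286; x_2 ≥ 8 gives C(8,3) = 56; x_3 ≥ 3 gives C(13,3) = 286; x_4 ≥ 7 gives C(9,3) = 84. Together 712.
Add back pairs where two caps are both exceeded: 10 + 120 + 20 + 10 + 0 + 20 = 180.
Subtract triples: 0 + 0 + 1 + 0 = 1.
By inclusion–exclusion the count is 560 − 712 + 180 − 1 = 27.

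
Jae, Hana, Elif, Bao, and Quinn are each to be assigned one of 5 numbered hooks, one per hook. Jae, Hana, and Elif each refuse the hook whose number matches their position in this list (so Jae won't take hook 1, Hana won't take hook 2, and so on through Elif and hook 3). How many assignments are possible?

64

Let Aᵢ (for i ∈ {1, 2, 3}) be the placements that put person i in their forbidden hook. Any j of these fix j positions, leaving (5−j)! ways to fill the rest, and there are C(3,j) ways to pick which j.
By inclusion–exclusion, the number of valid placements is Σ_{j=0}^{3} (−1)^j C(3,j)·(5−j)!.
Computing: 120 − 72 + 18 − 2 = 64.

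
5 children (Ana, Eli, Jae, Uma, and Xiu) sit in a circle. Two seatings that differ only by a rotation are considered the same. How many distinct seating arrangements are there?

Seat Ana anywhere (absorbing the rotational symmetry), then permute the other 4: (4)! = 24.

24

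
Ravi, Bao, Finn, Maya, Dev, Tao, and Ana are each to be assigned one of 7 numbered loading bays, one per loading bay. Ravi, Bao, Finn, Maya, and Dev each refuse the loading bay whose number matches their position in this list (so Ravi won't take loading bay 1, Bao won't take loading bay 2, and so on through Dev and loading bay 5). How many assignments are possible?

2428

Let Aᵢ (for 1 ≤ i ≤ 5) be the placements that put person i in their forbidden loading bay. Any j of these fix j positions, leaving (7−j)! ways to fill the rest, and there are C(5,j) ways to pick which j.
By inclusion–exclusion, the number of valid placements is Σ_{j=0}^{5} (−1)^j C(5,j)·(7−j)!.
Computing: 5040 − 3600 + 1200 − 240 + 30 − 2 = 2428.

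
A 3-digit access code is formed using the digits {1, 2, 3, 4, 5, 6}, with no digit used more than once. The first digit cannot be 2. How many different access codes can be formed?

The first digit has 6−1 = 5 choices (anything except 2).
The remaining 2 digits are filled from the other 5 symbols without repetition: 5 × 4 = 20.
Total: 5 × 20 = 100.

100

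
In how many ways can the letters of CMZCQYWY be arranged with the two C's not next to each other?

Total arrangements of CMZCQYWY: 8!/(2!·2!) = 10080.
Arrangements with the C's together: treat CC as one letter, giving (7)!/(2!) = 2520.
Hence 10080 − 2520 = 7560.

7560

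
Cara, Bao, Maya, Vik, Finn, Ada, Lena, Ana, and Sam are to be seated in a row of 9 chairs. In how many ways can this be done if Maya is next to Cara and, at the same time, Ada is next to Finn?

Treat {Maya,Cara} as one block (2 orders) and {Ada,Finn} as another (2 orders).
That leaves 7 units to arrange: 2 × 2 × 7! = 4 × 5040 = 20160.

20160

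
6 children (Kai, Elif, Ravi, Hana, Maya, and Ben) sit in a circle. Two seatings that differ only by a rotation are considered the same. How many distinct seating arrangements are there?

120

Fix one person's seat to break rotational symmetry; the remaining 5 people can be arranged in (5)! = 120 ways.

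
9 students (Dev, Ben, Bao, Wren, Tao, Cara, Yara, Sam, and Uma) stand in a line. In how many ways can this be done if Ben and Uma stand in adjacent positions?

80640

Place the 7 others and the Ben-Uma pair as 8 objects in a line; the pair has 2 internal arrangements.
That gives 2 × 8! = 2 × 40320 = 80640.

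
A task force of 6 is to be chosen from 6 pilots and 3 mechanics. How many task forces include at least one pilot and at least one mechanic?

With no constraint there are C(9,6) = 84 possible selections.
Subtract selections that omit an entire group: no pilots → C(3,6) = 0; no mechanics → C(6,6) = 1.
Both groups omitted at once is impossible, so 84 − 1 = 83.

83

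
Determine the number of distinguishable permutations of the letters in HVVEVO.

120

The 6 letters of HVVEVO have repeats: V appearing 3 times.
The number of distinct arrangements is 6!/(3!) = 720/6 = 120.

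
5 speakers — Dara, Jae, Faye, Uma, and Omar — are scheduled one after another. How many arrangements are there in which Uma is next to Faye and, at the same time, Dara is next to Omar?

24

Treat {Uma,Faye} as one block (2 orders) and {Dara,Omar} as another (2 orders).
That leaves 3 units to arrange: 2 × 2 × 3! = 4 × 6 = 24.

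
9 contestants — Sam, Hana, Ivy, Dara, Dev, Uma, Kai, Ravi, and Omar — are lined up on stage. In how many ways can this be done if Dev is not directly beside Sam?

282240

There are 9! = 362880 arrangements in all. If Dev and Sam are adjacent, merging them into one block gives 2·(8)! = 80640 arrangements.
So 362880 − 80640 = 282240 arrangements keep them apart.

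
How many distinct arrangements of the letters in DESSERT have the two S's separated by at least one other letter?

Total arrangements of DESSERT: 7!/(2!·2!) = 1260.
Arrangements with the S's together: treat SS as one letter, giving (6)!/(2!) = 360.
Subtracting, 1260 − 360 = 900 arrangements keep the S's apart.

900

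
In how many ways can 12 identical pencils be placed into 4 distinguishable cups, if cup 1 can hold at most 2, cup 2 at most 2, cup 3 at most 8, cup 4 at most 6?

45

By stars and bars, unrestricted non-negative solutions to x_1+…+x_4 = 12 number C(12+3,3) = 455.
Subtract solutions that violate a single cap (substitute x_i' = x_i − (cap_i+1)): x_1 ≥ 3 gives C(12,3) = 220; x_2 ≥ 3 gives C(12,3) = 220; x_3 ≥ 9 gives C(6,3) = 20; x_4 ≥ 7 gives C(8,3) = 56. Together 516.
Add back pairs where two caps are both exceeded: 84 + 1 + 10 + 1 + 10 + 0 = 106.
By inclusion–exclusion the count is 455 − 516 + 106 = 45.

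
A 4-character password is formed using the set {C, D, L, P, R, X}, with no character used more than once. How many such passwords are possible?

With no repetition, fill the 4 characters in order: 6 choices, then 5, down to 3.
That product is 6 × 5 × 4 × 3 = 360.

360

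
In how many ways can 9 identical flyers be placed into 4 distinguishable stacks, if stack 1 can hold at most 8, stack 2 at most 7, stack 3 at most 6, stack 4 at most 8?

By stars and bars, unrestricted non-negative solutions to x_1+…+x_4 = 9 number C(9+3,3) = 220.
Subtract solutions that violate a single cap (substitute x_i' = x_i − (cap_i+1)): x_1 ≥ 9 gives C(3,3) = 1; x_2 ≥ 8 gives C(4,3) = 4; x_3 ≥ 7 gives C(5,3) = 10; x_4 ≥ 9 gives C(3,3) = 1. Together 16.
No two caps can be exceeded simultaneously, so the pair terms are all 0.
By inclusion–exclusion the count is 220 − 16 + 0 = 204.

204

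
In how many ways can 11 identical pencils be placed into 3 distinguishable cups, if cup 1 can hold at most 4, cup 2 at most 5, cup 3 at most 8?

24

Ignoring the caps, the number of non-negative solutions to x_1+…+x_3 = 11 is C(13,2) = 78.
Subtract solutions that violate a single cap (substitute x_i' = x_i − (cap_i+1)): x_1 ≥ 5 gives C(8,2) = 28; x_2 ≥ 6 gives C(7,2) = 21; x_3 ≥ 9 gives C(4,2) = 6. Together 55.
Add back pairs where two caps are both exceeded: 1 + 0 + 0 = 1.
By inclusion–exclusion the count is 78 − 55 + 1 = 24.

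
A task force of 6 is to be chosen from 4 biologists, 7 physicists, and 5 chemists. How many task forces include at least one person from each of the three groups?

With no constraint there are C(16,6) = 8008 possible selections.
Selections missing a whole group: no biologists → C(12,6) = 924; no physicists → C(9,6) = 84; no chemists → C(11,6) = 462.
Add back selections omitting two groups (i.e. drawn from a single group): C(4,6) + C(7,6) + C(5,6) = 7.
By inclusion–exclusion: 8008 − 1470 + 7 = 6545.

6545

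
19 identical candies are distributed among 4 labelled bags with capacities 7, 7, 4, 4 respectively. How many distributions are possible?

20

Without the upper bounds there are C(22,3) = 1540 ways to split 19 among 4 bags.
Subtract solutions that violate a single cap (substitute x_i' = x_i − (cap_i+1)): x_1 ≥ 8 gives C(14,3) = 364; x_2 ≥ 8 gives C(14,3) = 364; x_3 ≥ 5 gives C(17,3) = 680; x_4 ≥ 5 gives C(17,3) = 680. Together 2088.
Add back pairs where two caps are both exceeded: 20 + 84 + 84 + 84 + 84 + 220 = 576.
Subtract triples: 0 + 0 + 4 + 4 = 8.
By inclusion–exclusion the count is 1540 − 2088 + 576 − 8 = 20.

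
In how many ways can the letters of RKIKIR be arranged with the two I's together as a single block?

Treat the 2 copies of I as a single block. The multiset to arrange is then {II, K, K, R, R}, 5 items in all.
That gives (5)!/(2!·2!) = 30 arrangements.

30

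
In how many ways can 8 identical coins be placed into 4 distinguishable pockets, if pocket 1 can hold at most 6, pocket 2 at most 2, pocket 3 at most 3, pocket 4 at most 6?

70

Without the upper bounds there are C(11,3) = 165 ways to split 8 among 4 pockets.
Subtract solutions that violate a single cap (substitute x_i' = x_i − (cap_i+1)): x_1 ≥ 7 gives C(4,3) = 4; x_2 ≥ 3 gives C(8,3) = 56; x_3 ≥ 4 gives C(7,3) = 35; x_4 ≥ 7 gives C(4,3) = 4. Together 99.
Add back pairs where two caps are both exceeded: 0 + 0 + 0 + 4 + 0 + 0 = 4.
By inclusion–exclusion the count is 165 − 99 + 4 = 70.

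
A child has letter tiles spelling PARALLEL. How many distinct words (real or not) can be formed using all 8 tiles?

Letter multiplicities in PARALLEL: A×2, E×1, L×3, P×1, R×1.
Dividing 8! = 40320 by 3!·2! = 12 for the repeated letters gives 3360.

3360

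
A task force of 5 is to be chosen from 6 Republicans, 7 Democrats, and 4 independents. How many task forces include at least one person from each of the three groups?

Unrestricted: C(17,5) = 6188 ways to pick any 5 of the 17.
Subtract selections that omit an entire group: no Republicans → C(11,5) = 462; no Democrats → C(10,5) = 252; no independents → C(13,5) = 1287.
Add back selections omitting two groups (i.e. drawn from a single group): C(6,5) + C(7,5) + C(4,5) = 27.
By inclusion–exclusion: 6188 − 2001 + 27 = 4214.

4214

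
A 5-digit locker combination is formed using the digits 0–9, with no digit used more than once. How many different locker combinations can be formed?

This is a permutation of 5 out of 10: P(10,5) = 10!/5!.
10 × 9 × 8 × 7 × 6 = 30240.

30240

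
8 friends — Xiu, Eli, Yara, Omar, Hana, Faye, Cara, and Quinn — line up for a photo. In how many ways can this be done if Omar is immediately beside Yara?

Glue Omar and Yara into one block (2 internal orders), leaving 7 units to arrange in a row.
That gives 2 × 7! = 2 × 5040 = 10080.

10080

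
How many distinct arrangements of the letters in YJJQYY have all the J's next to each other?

Treat the 2 copies of J as a single block. The multiset to arrange is then {JJ, Q, Y, Y, Y}, 5 items in all.
That gives (5)!/(3!) = 20 arrangements.

20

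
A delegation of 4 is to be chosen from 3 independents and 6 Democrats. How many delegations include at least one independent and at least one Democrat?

Unrestricted: C(9,4) = 126 ways to pick any 4 of the 9.
Selections missing a whole group: no independents → C(6,4) = 15; no Democrats → C(3,4) = 0.
Both groups omitted at once is impossible, so 126 − 15 = 111.

111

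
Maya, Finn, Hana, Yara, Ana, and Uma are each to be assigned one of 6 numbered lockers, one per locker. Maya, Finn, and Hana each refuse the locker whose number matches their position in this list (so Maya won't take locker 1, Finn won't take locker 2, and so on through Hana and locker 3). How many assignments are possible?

426

Let Aᵢ (for i ∈ {1, 2, 3}) be the placements that put person i in their forbidden locker. Any j of these fix j positions, leaving (6−j)! ways to fill the rest, and there are C(3,j) ways to pick which j.
By inclusion–exclusion, the number of valid placements is Σ_{j=0}^{3} (−1)^j C(3,j)·(6−j)!.
Computing: 720 − 360 + 72 − 6 = 426.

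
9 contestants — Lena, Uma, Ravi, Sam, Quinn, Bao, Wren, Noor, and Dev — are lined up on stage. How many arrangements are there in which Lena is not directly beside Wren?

There are 9! = 362880 arrangements in all. If Lena and Wren are adjacent, merging them into one block gives 2·(8)! = 80640 arrangements.
So 362880 − 80640 = 282240 arrangements keep them apart.

282240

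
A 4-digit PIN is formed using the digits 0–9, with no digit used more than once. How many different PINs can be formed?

This is a permutation of 4 out of 10: P(10,4) = 10!/6!.
That product is 10 × 9 × 8 × 7 = 5040.

5040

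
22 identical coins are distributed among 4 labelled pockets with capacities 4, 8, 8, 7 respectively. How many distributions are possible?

Without the upper bounds there are C(25,3) = 2300 ways to split 22 among 4 pockets.
Subtract solutions that violate a single cap (substitute x_i' = x_i − (cap_i+1)): x_1 ≥ 5 gives C(20,3) = 1140; x_2 ≥ 9 gives C(16,3) = 560; x_3 ≥ 9 gives C(16,3) = 560; x_4 ≥ 8 gives C(17,3) = 680. Together 2940.
Add back pairs where two caps are both exceeded: 165 + 165 + 220 + 35 + 56 + 56 = 697.
Subtract triples: 0 + 1 + 1 + 0 = 2.
By inclusion–exclusion the count is 2300 − 2940 + 697 − 2 = 55.

55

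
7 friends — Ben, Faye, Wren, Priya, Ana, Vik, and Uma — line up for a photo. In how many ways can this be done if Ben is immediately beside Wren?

Treat {Ben, Wren} as a single unit. There are 6 units to order, and the pair itself can be ordered 2 ways.
So the count is 2·(6)! = 1440.

1440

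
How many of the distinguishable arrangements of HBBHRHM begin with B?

120

With the first slot taken by B, it remains to arrange the other 6 letters (HBHRHM).
Those 6 letters have H appearing 3 times, giving (6)!/(3!) = 120.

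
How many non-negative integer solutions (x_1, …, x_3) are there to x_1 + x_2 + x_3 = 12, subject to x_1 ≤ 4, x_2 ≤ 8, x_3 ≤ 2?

6

Without the upper bounds there are C(14,2) = 91 ways to split 12 among 3 variables.
Subtract solutions that violate a single cap (substitute x_i' = x_i − (cap_i+1)): x_1 ≥ 5 gives C(9,2) = 36; x_2 ≥ 9 gives C(5,2) = 10; x_3 ≥ 3 gives C(11,2) = 55. Together 101.
Add back pairs where two caps are both exceeded: 0 + 15 + 1 = 16.
By inclusion–exclusion the count is 91 − 101 + 16 = 6.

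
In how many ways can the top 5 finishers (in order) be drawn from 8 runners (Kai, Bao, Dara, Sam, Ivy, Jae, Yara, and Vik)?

6720

This is an ordered selection of 5 from 8: P(8,5).
That gives 8 × 7 × 6 × 5 × 4 = 6720.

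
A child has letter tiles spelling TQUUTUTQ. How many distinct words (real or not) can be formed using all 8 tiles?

560

The 8 letters of TQUUTUTQ have repeats: Q appearing twice, T appearing 3 times, and U appearing 3 times.
Dividing 8! = 40320 by 3!·3!·2! = 72 for the repeated letters gives 560.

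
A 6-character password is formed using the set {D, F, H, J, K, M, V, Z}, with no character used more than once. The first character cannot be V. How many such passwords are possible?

17640

The first character has 8−1 = 7 choices (anything except V).
The remaining 5 characters are filled from the other 7 symbols without repetition: 7 × 6 × 5 × 4 × 3 = 2520.
Total: 7 × 2520 = 17640.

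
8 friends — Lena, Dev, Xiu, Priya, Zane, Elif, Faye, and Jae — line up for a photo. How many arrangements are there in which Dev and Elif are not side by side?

30240

Of the 8! = 40320 arrangements, those with Dev and Elif adjacent number 2 × 7! = 10080 (treat the pair as a block with 2 internal orders).
So 40320 − 10080 = 30240 arrangements keep them apart.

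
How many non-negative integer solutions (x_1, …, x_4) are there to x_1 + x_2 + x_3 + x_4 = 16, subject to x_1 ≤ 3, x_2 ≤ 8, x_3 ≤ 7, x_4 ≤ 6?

By stars and bars, unrestricted non-negative solutions to x_1+…+x_4 = 16 number C(16+3,3) = 969.
Subtract solutions that violate a single cap (substitute x_i' = x_i − (cap_i+1)): x_1 ≥ 4 gives C(15,3) = 455; x_2 ≥ 9 gives C(10,3) = 120; x_3 ≥ 8 gives C(11,3) = 165; x_4 ≥ 7 gives C(12,3) = 220. Together 960.
Add back pairs where two caps are both exceeded: 20 + 35 + 56 + 0 + 1 + 4 = 116.
By inclusion–exclusion the count is 969 − 960 + 116 = 125.

125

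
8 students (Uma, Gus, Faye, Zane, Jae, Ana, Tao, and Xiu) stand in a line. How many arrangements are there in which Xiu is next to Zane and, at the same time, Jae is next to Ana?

Treat {Xiu,Zane} as one block (2 orders) and {Jae,Ana} as another (2 orders).
That leaves 6 units to arrange: 2 × 2 × 6! = 4 × 720 = 2880.

2880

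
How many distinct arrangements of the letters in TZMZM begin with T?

6

Fix T in the first position and arrange the remaining 4 letters.
Those 4 letters have M appearing twice and Z appearing twice, giving (4)!/(2!·2!) = 6.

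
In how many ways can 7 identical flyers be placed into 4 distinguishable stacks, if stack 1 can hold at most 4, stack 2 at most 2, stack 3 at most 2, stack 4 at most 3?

26

By stars and bars, unrestricted non-negative solutions to x_1+…+x_4 = 7 number C(7+3,3) = 120.
Subtract solutions that violate a single cap (substitute x_i' = x_i − (cap_i+1)): x_1 ≥ 5 gives C(5,3) = 10; x_2 ≥ 3 gives C(7,3) = 35; x_3 ≥ 3 gives C(7,3) = 35; x_4 ≥ 4 gives C(6,3) = 20. Together 100.
Add back pairs where two caps are both exceeded: 0 + 0 + 0 + 4 + 1 + 1 = 6.
By inclusion–exclusion the count is 120 − 100 + 6 = 26.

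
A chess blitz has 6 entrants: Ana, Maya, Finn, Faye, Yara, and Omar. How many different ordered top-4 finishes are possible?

There are 6 choices for 1st place, 5 for 2nd, and so on down to 3 for position 4.
That gives 6 × 5 × 4 × 3 = 360.

360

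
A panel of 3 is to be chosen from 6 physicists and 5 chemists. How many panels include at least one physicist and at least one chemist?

Unrestricted: C(11,3) = 165 ways to pick any 3 of the 11.
Subtract selections that omit an entire group: no physicists → C(5,3) = 10; no chemists → C(6,3) = 20.
Both groups omitted at once is impossible, so 165 − 30 = 135.

135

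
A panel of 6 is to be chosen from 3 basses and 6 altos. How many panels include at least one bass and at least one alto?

Unrestricted: C(9,6) = 84 ways to pick any 6 of the 9.
Subtract selections that omit an entire group: no basses → C(6,6) = 1; no altos → C(3,6) = 0.
Both groups omitted at once is impossible, so 84 − 1 = 83.

83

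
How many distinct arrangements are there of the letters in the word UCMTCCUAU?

The 9 letters of UCMTCCUAU have repeats: C appearing 3 times and U appearing 3 times.
The number of distinct arrangements is 9!/(3!·3!) = 362880/36 = 10080.

10080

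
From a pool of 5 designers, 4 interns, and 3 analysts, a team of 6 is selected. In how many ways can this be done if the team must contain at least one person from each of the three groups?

805

Total 6-person selections from all 12: C(12,6) = 924.
Subtract selections that omit an entire group: no designers → C(7,6) = 7; no interns → C(8,6) = 28; no analysts → C(9,6) = 84.
Add back selections omitting two groups (i.e. drawn from a single group): C(5,6) + C(4,6) + C(3,6) = 0.
By inclusion–exclusion: 924 − 119 + 0 = 805.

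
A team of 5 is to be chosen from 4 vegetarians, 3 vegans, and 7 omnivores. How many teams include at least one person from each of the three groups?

1288

Total 5-person selections from all 14: C(14,5) = 2002.
Selections missing a whole group: no vegetarians → C(10,5) = 252; no vegans → C(11,5) = 462; no omnivores → C(7,5) = 21.
Add back selections omitting two groups (i.e. drawn from a single group): C(4,5) + C(3,5) + C(7,5) = 21.
By inclusion–exclusion: 2002 − 735 + 21 = 1288.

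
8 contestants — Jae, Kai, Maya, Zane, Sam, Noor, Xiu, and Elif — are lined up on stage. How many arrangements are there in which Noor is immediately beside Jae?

10080

Glue Noor and Jae into one block (2 internal orders), leaving 7 units to arrange in a row.
That gives 2 × 7! = 2 × 5040 = 10080.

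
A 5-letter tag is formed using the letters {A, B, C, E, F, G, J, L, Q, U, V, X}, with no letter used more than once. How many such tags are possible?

With no repetition, fill the 5 letters in order: 12 choices, then 11, down to 8.
That product is 12 × 11 × 10 × 9 × 8 = 95040.

95040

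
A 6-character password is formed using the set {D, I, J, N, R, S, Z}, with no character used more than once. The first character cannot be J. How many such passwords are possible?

4320

The first character has 7−1 = 6 choices (anything except J).
The remaining 5 characters are filled from the other 6 symbols without repetition: 6 × 5 × 4 × 3 × 2 = 720.
Total: 6 × 720 = 4320.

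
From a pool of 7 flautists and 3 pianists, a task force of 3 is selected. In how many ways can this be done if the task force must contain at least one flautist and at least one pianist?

With no constraint there are C(10,3) = 120 possible selections.
Subtract selections that omit an entire group: no flautists → C(3,3) = 1; no pianists → C(7,3) = 35.
Both groups omitted at once is impossible, so 120 − 36 = 84.

84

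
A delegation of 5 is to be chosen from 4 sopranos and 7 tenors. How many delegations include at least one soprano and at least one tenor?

Total 5-person selections from all 11: C(11,5) = 462.
Selections missing a whole group: no sopranos → C(7,5) = 21; no tenors → C(4,5) = 0.
Both groups omitted at once is impossible, so 462 − 21 = 441.

441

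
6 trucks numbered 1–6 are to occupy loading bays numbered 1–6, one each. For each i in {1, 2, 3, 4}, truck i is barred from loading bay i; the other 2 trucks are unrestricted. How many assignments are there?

Let Aᵢ (for 1 ≤ i ≤ 4) be the placements that put truck i in its forbidden loading bay. Any j of these fix j positions, leaving (6−j)! ways to fill the rest, and there are C(4,j) ways to pick which j.
By inclusion–exclusion, the number of valid placements is Σ_{j=0}^{4} (−1)^j C(4,j)·(6−j)!.
Computing: 720 − 480 + 144 − 24 + 2 = 362.

362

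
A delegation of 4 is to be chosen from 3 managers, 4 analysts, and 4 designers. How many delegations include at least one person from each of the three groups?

192

Total 4-person selections from all 11: C(11,4) = 330.
Subtract selections that omit an entire group: no managers → C(8,4) = 70; no analysts → C(7,4) = 35; no designers → C(7,4) = 35.
Add back selections omitting two groups (i.e. drawn from a single group): C(3,4) + C(4,4) + C(4,4) = 2.
By inclusion–exclusion: 330 − 140 + 2 = 192.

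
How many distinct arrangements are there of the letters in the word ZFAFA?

30

Letter multiplicities in ZFAFA: A×2, F×2, Z×1.
The number of distinct arrangements is 5!/(2!·2!) = 120/4 = 30.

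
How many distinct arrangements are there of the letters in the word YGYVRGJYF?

The 9 letters of YGYVRGJYF have repeats: G appearing twice and Y appearing 3 times.
The number of distinct arrangements is 9!/(3!·2!) = 362880/12 = 30240.

30240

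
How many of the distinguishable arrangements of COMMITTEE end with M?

Fix M in the last position and arrange the remaining 8 letters.
Those 8 letters have E appearing twice and T appearing twice, giving (8)!/(2!·2!) = 10080.

10080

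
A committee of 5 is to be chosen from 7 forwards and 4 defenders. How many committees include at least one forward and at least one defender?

Unrestricted: C(11,5) = 462 ways to pick any 5 of the 11.
Subtract selections that omit an entire group: no forwards → C(4,5) = 0; no defenders → C(7,5) = 21.
Both groups omitted at once is impossible, so 462 − 21 = 441.

441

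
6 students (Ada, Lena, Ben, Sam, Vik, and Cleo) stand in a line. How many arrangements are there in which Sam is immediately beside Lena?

240

Place the 4 others and the Sam-Lena pair as 5 objects in a line; the pair has 2 internal arrangements.
So the count is 2·(5)! = 240.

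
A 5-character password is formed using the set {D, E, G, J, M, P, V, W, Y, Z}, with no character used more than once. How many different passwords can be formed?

30240

With no repetition, fill the 5 characters in order: 10 choices, then 9, down to 6.
That product is 10 × 9 × 8 × 7 × 6 = 30240.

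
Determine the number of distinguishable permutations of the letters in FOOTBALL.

10080

Letter multiplicities in FOOTBALL: A×1, B×1, F×1, L×2, O×2, T×1.
So there are 8! / (2!·2!) = 10080 distinguishable arrangements.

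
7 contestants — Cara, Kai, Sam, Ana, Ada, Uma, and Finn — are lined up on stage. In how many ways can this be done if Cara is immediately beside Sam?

1440

Treat {Cara, Sam} as a single unit. There are 6 units to order, and the pair itself can be ordered 2 ways.
That gives 2 × 6! = 2 × 720 = 1440.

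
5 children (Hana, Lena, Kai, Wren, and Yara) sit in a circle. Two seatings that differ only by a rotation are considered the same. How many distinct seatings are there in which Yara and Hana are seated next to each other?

12

Glue Yara and Hana into a block (2 internal orders). Seating 4 units around a circle gives (3)! arrangements.
So 2 × (3)! = 2 × 6 = 12.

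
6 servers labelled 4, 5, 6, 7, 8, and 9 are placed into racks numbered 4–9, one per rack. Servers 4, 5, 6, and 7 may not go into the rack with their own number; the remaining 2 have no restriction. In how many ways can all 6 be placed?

Let Aᵢ (for 4 ≤ i ≤ 7) be the placements that put server i in its forbidden rack. Any j of these fix j positions, leaving (6−j)! ways to fill the rest, and there are C(4,j) ways to pick which j.
By inclusion–exclusion, the number of valid placements is Σ_{j=0}^{4} (−1)^j C(4,j)·(6−j)!.
Computing: 720 − 480 + 144 − 24 + 2 = 362.

362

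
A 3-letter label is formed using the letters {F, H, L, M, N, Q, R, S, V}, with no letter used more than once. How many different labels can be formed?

504

Choose and order 3 of the 9 symbols: the first letter has 9 options, the next 8, then 7.
That product is 9 × 8 × 7 = 504.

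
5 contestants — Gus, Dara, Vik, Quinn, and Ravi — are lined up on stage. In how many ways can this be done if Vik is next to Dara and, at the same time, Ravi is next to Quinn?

Treat {Vik,Dara} as one block (2 orders) and {Ravi,Quinn} as another (2 orders).
That leaves 3 units to arrange: 2 × 2 × 3! = 4 × 6 = 24.

24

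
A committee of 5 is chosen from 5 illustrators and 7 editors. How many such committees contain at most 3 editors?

596

Split by how many editors are chosen (0 through 3).
Sum: C(7,0)·C(5,5) + C(7,1)·C(5,4) + C(7,2)·C(5,3) + C(7,3)·C(5,2) = 1 + 35 + 210 + 350 = 596.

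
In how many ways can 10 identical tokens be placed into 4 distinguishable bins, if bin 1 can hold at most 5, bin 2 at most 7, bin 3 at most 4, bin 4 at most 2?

By stars and bars, unrestricted non-negative solutions to x_1+…+x_4 = 10 number C(10+3,3) = 286.
Subtract solutions that violate a single cap (substitute x_i' = x_i − (cap_i+1)): x_1 ≥ 6 gives C(7,3) = 35; x_2 ≥ 8 gives C(5,3) = 10; x_3 ≥ 5 gives C(8,3) = 56; x_4 ≥ 3 gives C(10,3) = 120. Together 221.
Add back pairs where two caps are both exceeded: 0 + 0 + 4 + 0 + 0 + 10 = 14.
By inclusion–exclusion the count is 286 − 221 + 14 = 79.

79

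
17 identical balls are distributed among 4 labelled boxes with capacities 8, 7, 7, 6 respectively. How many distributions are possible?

Without the upper bounds there are C(20,3) = 1140 ways to split 17 among 4 boxes.
Subtract solutions that violate a single cap (substitute x_i' = x_i − (cap_i+1)): x_1 ≥ 9 gives C(11,3) = 165; x_2 ≥ 8 gives C(12,3) = 220; x_3 ≥ 8 gives C(12,3) = 220; x_4 ≥ 7 gives C(13,3) = 286. Together 891.
Add back pairs where two caps are both exceeded: 1 + 1 + 4 + 4 + 10 + 10 = 30.
By inclusion–exclusion the count is 1140 − 891 + 30 = 279.

279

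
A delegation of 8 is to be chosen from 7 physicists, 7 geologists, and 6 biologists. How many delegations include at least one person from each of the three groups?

120393

With no constraint there are C(20,8) = 125970 possible selections.
Subtract selections that omit an entire group: no physicists → C(13,8) = 1287; no geologists → C(13,8) = 1287; no biologists → C(14,8) = 3003.
Add back selections omitting two groups (i.e. drawn from a single group): C(7,8) + C(7,8) + C(6,8) = 0.
By inclusion–exclusion: 125970 − 5577 + 0 = 120393.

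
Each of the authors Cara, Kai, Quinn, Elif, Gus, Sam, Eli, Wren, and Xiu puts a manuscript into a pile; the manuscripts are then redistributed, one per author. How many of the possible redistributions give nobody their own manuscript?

133496

This is the derangement count D_9: permutations of 9 items with no fixed point.
By inclusion–exclusion this is Σ_{j=0}^{9} (−1)^j C(9,j)·(9−j)!.
Computing: 362880 − 362880 + 181440 − 60480 + 15120 − 3024 + 504 − 72 + 9 − 1 = 133496.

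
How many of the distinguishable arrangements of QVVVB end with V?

12

With the last slot taken by V, it remains to arrange the other 4 letters (QVVB).
Those 4 letters have V appearing twice, giving (4)!/(2!) = 12.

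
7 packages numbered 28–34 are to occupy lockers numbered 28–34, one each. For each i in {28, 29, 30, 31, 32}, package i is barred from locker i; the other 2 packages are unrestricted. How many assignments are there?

2428

Let Aᵢ (for 28 ≤ i ≤ 32) be the placements that put package i in its forbidden locker. Any j of these fix j positions, leaving (7−j)! ways to fill the rest, and there are C(5,j) ways to pick which j.
By inclusion–exclusion, the number of valid placements is Σ_{j=0}^{5} (−1)^j C(5,j)·(7−j)!.
Computing: 5040 − 3600 + 1200 − 240 + 30 − 2 = 2428.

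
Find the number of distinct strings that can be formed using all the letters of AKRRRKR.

AKRRRKR has 7 letters with K appearing twice and R appearing 4 times.
Dividing 7! = 5040 by 4!·2! = 48 for the repeated letters gives 105.

105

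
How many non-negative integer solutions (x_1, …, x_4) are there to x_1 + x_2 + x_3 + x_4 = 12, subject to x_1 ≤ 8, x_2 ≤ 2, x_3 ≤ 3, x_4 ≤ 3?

Without the upper bounds there are C(15,3) = 455 ways to split 12 among 4 variables.
Subtract solutions that violate a single cap (substitute x_i' = x_i − (cap_i+1)): x_1 ≥ 9 gives C(6,3) = 20; x_2 ≥ 3 gives C(12,3) = 220; x_3 ≥ 4 gives C(11,3) = 165; x_4 ≥ 4 gives C(11,3) = 165. Together 570.
Add back pairs where two caps are both exceeded: 1 + 0 + 0 + 56 + 56 + 35 = 148.
Subtract triples: 0 + 0 + 0 + 4 = 4.
By inclusion–exclusion the count is 455 − 570 + 148 − 4 = 29.

29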